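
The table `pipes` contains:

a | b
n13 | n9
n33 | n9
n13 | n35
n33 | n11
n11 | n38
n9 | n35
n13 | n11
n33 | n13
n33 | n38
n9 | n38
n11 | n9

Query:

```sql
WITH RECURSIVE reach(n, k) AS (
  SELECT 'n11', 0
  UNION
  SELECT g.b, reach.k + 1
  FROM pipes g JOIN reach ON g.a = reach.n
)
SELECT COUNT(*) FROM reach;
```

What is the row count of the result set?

5

Base: (n11, k=0).
Iteration 1: edges from {n11} -> (n38, k=1), (n9, k=1).
Iteration 2: edges from {n38,n9} -> (n35, k=2), (n38, k=2).
Iteration 3: no outgoing edges from {n35,n38}; recursion stops.
Total rows emitted: 5.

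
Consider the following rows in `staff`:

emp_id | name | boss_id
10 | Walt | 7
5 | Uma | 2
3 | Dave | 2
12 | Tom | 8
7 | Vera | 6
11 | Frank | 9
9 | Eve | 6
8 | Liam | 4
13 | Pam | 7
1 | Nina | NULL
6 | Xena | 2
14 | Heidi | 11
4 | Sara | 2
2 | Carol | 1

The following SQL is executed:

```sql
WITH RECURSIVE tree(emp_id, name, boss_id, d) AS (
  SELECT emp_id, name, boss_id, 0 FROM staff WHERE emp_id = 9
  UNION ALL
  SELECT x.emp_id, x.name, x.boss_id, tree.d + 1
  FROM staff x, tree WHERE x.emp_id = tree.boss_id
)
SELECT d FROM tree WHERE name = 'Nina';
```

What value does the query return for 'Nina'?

Base: emp_id=9 (Eve), boss_id=6, d 0.
Iteration 1: join on emp_id=6 -> Xena (id 6, boss_id=2, d 1).
Iteration 2: join on emp_id=2 -> Carol (id 2, boss_id=1, d 2).
Iteration 3: join on emp_id=1 -> Nina (id 1, boss_id=NULL, d 3).
Iteration 4: boss_id is NULL; no match; recursion stops.

3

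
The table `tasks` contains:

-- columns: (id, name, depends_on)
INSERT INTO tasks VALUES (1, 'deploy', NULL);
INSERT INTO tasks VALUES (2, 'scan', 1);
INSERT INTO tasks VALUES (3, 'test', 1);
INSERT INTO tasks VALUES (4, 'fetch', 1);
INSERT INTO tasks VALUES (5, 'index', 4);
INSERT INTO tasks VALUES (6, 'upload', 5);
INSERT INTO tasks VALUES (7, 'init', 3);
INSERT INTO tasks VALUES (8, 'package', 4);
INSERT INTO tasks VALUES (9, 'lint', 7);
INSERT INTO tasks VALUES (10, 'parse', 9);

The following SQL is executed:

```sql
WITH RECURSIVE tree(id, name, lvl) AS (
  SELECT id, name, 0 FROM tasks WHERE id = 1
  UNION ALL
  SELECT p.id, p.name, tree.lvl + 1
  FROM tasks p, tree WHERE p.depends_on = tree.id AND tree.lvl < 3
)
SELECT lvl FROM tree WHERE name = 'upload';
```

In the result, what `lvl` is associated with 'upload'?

Base: id=1 (deploy) at lvl 0.
Iteration 1: rows with depends_on in {1} -> scan (id 2, lvl 1), test (id 3, lvl 1), fetch (id 4, lvl 1).
Iteration 2: rows with depends_on in {2,3,4} -> index (id 5, lvl 2), init (id 7, lvl 2), package (id 8, lvl 2).
Iteration 3: rows with depends_on in {5,7,8} -> upload (id 6, lvl 3), lint (id 9, lvl 3).
Iteration 4: lvl < 3 fails for all current rows; recursion stops.

3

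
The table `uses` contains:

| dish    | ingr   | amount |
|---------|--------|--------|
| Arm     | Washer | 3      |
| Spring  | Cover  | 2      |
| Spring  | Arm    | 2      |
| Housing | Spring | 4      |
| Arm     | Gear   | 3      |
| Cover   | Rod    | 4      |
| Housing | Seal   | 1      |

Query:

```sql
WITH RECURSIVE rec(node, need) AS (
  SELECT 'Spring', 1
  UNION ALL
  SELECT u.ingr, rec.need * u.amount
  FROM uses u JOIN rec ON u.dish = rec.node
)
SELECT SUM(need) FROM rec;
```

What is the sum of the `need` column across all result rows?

25

Base: (Spring, need=1).
Iteration 1: components of {Spring} -> Arm = 1*2 = 2, Cover = 1*2 = 2.
Iteration 2: components of {Arm,Cover} -> Gear = 2*3 = 6, Rod = 2*4 = 8, Washer = 2*3 = 6.
Iteration 3: no further components; recursion stops.
SUM(need) = 1 + 2 + 2 + 8 + 6 + 6 = 25.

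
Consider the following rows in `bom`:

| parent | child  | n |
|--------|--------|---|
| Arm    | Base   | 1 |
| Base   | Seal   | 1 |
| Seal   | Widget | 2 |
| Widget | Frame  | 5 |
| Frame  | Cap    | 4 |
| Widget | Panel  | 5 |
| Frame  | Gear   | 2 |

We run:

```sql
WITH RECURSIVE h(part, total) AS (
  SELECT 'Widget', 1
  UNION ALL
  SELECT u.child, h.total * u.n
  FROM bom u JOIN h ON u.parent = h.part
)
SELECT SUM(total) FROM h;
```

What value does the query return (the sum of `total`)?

Base: (Widget, total=1).
Iteration 1: components of {Widget} -> Frame = 1*5 = 5, Panel = 1*5 = 5.
Iteration 2: components of {Frame,Panel} -> Cap = 5*4 = 20, Gear = 5*2 = 10.
Iteration 3: no further components; recursion stops.
SUM(total) = 1 + 5 + 5 + 20 + 10 = 41.

41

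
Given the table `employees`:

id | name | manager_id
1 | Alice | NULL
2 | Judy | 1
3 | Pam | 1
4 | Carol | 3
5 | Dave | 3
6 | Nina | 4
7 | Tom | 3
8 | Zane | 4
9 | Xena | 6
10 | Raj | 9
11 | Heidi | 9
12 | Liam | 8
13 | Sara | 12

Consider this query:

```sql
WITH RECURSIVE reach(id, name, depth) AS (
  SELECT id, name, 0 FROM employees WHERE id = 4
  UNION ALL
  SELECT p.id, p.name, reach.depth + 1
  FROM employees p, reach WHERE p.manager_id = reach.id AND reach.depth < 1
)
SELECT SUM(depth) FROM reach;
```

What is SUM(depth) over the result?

2

Base: id=4 (Carol) at depth 0.
Iteration 1: rows with manager_id in {4} -> Nina (id 6, depth 1), Zane (id 8, depth 1).
Iteration 2: depth < 1 fails for all current rows; recursion stops.
SUM(depth) = 0 + 1 + 1 = 2.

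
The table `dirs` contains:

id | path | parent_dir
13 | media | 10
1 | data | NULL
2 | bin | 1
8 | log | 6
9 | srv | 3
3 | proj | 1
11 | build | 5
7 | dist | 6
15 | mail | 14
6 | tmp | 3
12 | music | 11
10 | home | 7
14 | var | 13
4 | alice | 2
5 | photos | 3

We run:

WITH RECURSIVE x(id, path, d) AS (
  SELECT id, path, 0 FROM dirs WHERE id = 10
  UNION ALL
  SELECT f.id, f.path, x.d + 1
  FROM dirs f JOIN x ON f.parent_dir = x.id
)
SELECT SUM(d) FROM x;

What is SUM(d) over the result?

Base: id=10 (home) at d 0.
Iteration 1: rows with parent_dir in {10} -> media (id 13, d 1).
Iteration 2: rows with parent_dir in {13} -> var (id 14, d 2).
Iteration 3: rows with parent_dir in {14} -> mail (id 15, d 3).
Iteration 4: no rows with parent_dir in {15}; recursion stops.
SUM(d) = 0 + 1 + 2 + 3 = 6.

6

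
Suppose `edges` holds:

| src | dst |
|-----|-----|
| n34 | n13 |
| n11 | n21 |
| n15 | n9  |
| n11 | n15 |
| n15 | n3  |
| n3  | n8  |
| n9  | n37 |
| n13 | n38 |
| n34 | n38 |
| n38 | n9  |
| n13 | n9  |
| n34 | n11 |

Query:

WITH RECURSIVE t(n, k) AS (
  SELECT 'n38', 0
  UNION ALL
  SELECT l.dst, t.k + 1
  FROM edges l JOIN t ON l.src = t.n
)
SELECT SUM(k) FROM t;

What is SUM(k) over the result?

Base: (n38, k=0).
Iteration 1: edges from {n38} -> (n9, k=1).
Iteration 2: edges from {n9} -> (n37, k=2).
Iteration 3: no outgoing edges from {n37}; recursion stops.
SUM(k) = 0 + 1 + 2 = 3.

3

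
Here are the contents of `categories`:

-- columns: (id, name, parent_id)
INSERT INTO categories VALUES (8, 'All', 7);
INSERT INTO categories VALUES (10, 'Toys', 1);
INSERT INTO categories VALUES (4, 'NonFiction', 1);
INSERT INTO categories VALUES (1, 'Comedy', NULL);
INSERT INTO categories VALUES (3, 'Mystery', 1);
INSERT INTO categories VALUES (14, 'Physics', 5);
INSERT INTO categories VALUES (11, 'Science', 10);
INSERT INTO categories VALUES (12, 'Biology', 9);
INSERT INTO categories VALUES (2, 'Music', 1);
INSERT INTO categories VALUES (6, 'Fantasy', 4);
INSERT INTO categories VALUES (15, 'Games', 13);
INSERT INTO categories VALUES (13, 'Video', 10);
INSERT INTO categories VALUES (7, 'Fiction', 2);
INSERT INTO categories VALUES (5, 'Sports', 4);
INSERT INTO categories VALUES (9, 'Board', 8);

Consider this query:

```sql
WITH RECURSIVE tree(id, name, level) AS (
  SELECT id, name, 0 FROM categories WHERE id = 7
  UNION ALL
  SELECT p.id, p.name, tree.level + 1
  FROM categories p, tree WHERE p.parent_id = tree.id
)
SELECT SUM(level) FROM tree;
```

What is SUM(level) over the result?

6

Base: id=7 (Fiction) at level 0.
Iteration 1: rows with parent_id in {7} -> All (id 8, level 1).
Iteration 2: rows with parent_id in {8} -> Board (id 9, level 2).
Iteration 3: rows with parent_id in {9} -> Biology (id 12, level 3).
Iteration 4: no rows with parent_id in {12}; recursion stops.
SUM(level) = 0 + 1 + 2 + 3 = 6.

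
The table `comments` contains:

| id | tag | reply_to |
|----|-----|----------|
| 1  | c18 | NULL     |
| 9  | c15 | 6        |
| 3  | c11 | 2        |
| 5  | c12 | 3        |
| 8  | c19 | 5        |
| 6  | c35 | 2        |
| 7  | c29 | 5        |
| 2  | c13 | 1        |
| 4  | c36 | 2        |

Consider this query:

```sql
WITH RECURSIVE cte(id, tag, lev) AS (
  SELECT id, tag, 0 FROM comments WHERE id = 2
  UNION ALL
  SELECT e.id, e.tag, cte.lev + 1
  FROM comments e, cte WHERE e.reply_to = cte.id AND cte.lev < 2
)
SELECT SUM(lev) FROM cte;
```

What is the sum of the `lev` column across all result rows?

Base: id=2 (c13) at lev 0.
Iteration 1: rows with reply_to in {2} -> c11 (id 3, lev 1), c36 (id 4, lev 1), c35 (id 6, lev 1).
Iteration 2: rows with reply_to in {3,4,6} -> c12 (id 5, lev 2), c15 (id 9, lev 2).
Iteration 3: lev < 2 fails for all current rows; recursion stops.
SUM(lev) = 0 + 1 + 1 + 1 + 2 + 2 = 7.

7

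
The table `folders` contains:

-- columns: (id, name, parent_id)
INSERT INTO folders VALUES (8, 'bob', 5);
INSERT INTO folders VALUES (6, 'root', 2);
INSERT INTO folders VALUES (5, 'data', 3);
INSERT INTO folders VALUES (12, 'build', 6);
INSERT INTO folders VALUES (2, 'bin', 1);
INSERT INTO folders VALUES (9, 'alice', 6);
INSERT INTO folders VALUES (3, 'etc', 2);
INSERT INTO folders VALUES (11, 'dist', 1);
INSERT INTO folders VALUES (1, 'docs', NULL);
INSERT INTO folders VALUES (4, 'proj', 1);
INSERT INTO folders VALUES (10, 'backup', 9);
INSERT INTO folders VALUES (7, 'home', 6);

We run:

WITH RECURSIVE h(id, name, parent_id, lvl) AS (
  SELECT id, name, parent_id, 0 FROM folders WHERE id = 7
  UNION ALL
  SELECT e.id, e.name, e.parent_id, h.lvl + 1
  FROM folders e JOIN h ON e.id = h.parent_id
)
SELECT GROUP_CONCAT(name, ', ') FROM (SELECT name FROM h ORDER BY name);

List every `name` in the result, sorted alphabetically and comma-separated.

bin, docs, home, root

Base: id=7 (home), parent_id=6, lvl 0.
Iteration 1: join on id=6 -> root (id 6, parent_id=2, lvl 1).
Iteration 2: join on id=2 -> bin (id 2, parent_id=1, lvl 2).
Iteration 3: join on id=1 -> docs (id 1, parent_id=NULL, lvl 3).
Iteration 4: parent_id is NULL; no match; recursion stops.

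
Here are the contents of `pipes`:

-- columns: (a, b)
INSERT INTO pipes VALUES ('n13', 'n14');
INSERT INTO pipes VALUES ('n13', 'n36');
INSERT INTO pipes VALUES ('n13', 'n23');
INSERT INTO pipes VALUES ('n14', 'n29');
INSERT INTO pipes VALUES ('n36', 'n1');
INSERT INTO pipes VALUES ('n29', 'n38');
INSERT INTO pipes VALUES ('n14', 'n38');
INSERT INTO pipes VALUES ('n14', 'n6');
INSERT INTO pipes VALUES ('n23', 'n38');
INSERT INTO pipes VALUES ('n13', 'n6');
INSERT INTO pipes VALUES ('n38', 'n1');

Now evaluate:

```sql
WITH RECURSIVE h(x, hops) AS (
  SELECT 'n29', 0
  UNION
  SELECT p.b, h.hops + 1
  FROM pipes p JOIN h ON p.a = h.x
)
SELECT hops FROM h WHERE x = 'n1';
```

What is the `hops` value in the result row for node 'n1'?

Base: (n29, hops=0).
Iteration 1: edges from {n29} -> (n38, hops=1).
Iteration 2: edges from {n38} -> (n1, hops=2).
Iteration 3: no outgoing edges from {n1}; recursion stops.

2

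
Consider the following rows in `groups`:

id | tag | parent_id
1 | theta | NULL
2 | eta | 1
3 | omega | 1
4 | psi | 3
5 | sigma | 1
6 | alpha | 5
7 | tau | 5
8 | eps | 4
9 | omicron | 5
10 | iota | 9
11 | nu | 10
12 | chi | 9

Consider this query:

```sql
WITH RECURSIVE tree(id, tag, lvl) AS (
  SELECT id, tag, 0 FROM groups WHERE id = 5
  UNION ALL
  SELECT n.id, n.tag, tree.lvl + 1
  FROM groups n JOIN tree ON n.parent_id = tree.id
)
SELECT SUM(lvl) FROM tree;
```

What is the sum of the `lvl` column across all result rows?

10

Base: id=5 (sigma) at lvl 0.
Iteration 1: rows with parent_id in {5} -> alpha (id 6, lvl 1), tau (id 7, lvl 1), omicron (id 9, lvl 1).
Iteration 2: rows with parent_id in {6,7,9} -> iota (id 10, lvl 2), chi (id 12, lvl 2).
Iteration 3: rows with parent_id in {10,12} -> nu (id 11, lvl 3).
Iteration 4: no rows with parent_id in {11}; recursion stops.
SUM(lvl) = 0 + 1 + 1 + 1 + 2 + 2 + 3 = 10.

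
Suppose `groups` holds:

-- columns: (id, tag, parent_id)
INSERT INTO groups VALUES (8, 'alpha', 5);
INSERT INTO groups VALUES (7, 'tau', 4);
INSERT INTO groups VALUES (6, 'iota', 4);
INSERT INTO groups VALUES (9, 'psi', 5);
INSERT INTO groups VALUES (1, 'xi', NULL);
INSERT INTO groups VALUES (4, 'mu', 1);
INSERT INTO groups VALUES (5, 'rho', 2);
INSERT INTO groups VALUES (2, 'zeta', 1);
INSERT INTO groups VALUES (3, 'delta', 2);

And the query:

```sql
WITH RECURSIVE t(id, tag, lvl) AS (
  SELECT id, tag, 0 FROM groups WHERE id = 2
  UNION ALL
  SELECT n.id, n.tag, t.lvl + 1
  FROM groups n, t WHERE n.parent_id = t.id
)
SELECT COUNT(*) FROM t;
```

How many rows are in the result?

Base: id=2 (zeta) at lvl 0.
Iteration 1: rows with parent_id in {2} -> delta (id 3, lvl 1), rho (id 5, lvl 1).
Iteration 2: rows with parent_id in {3,5} -> alpha (id 8, lvl 2), psi (id 9, lvl 2).
Iteration 3: no rows with parent_id in {8,9}; recursion stops.
Total rows emitted: 5.

5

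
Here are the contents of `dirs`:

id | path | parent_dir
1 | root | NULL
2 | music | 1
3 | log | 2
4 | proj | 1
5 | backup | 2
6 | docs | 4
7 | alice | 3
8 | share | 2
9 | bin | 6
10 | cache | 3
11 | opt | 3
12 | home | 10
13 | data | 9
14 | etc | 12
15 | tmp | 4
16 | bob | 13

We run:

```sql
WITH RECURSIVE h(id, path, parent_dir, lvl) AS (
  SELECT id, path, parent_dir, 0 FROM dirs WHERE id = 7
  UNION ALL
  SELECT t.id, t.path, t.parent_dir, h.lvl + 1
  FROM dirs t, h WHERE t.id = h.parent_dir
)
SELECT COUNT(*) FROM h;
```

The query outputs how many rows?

4

Base: id=7 (alice), parent_dir=3, lvl 0.
Iteration 1: join on id=3 -> log (id 3, parent_dir=2, lvl 1).
Iteration 2: join on id=2 -> music (id 2, parent_dir=1, lvl 2).
Iteration 3: join on id=1 -> root (id 1, parent_dir=NULL, lvl 3).
Iteration 4: parent_dir is NULL; no match; recursion stops.
Total rows emitted: 4.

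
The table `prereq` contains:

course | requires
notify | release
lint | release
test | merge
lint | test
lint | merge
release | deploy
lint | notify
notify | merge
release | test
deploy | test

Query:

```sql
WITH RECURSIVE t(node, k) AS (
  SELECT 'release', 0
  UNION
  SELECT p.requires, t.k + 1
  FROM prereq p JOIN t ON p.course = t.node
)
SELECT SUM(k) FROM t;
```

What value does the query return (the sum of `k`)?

Base: (release, k=0).
Iteration 1: edges from {release} -> (deploy, k=1), (test, k=1).
Iteration 2: edges from {deploy,test} -> (merge, k=2), (test, k=2).
Iteration 3: edges from {merge,test} -> (merge, k=3).
Iteration 4: no outgoing edges from {merge}; recursion stops.
SUM(k) = 0 + 1 + 1 + 2 + 2 + 3 = 9.

9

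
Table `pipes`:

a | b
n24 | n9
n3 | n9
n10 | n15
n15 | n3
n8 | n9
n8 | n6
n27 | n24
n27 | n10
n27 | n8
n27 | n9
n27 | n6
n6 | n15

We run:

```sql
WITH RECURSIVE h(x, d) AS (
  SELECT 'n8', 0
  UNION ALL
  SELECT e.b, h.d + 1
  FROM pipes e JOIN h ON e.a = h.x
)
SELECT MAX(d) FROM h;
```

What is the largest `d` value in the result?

4

Base: (n8, d=0).
Iteration 1: edges from {n8} -> (n6, d=1), (n9, d=1).
Iteration 2: edges from {n6,n9} -> (n15, d=2).
Iteration 3: edges from {n15} -> (n3, d=3).
Iteration 4: edges from {n3} -> (n9, d=4).
Iteration 5: no outgoing edges from {n9}; recursion stops.
d values: 0, 1, 1, 2, 3, 4; the maximum is 4.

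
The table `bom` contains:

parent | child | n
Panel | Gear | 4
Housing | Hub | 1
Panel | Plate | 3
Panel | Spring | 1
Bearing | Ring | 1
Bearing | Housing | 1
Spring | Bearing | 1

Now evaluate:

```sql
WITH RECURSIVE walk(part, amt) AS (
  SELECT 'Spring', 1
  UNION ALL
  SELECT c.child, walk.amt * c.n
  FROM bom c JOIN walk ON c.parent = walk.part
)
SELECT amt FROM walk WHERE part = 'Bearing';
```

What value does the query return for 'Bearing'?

1

Base: (Spring, amt=1).
Iteration 1: components of {Spring} -> Bearing = 1*1 = 1.
Iteration 2: components of {Bearing} -> Housing = 1*1 = 1, Ring = 1*1 = 1.
Iteration 3: components of {Housing,Ring} -> Hub = 1*1 = 1.
Iteration 4: no further components; recursion stops.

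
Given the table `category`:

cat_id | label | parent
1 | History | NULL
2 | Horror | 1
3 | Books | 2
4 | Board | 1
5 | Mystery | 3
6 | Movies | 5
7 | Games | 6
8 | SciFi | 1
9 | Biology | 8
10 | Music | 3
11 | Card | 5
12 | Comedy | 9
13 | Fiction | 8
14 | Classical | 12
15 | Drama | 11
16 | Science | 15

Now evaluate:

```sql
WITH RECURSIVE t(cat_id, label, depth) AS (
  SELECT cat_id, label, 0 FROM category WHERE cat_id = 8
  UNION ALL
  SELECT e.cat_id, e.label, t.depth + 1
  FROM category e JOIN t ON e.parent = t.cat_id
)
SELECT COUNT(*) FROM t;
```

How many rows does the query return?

Base: cat_id=8 (SciFi) at depth 0.
Iteration 1: rows with parent in {8} -> Biology (id 9, depth 1), Fiction (id 13, depth 1).
Iteration 2: rows with parent in {9,13} -> Comedy (id 12, depth 2).
Iteration 3: rows with parent in {12} -> Classical (id 14, depth 3).
Iteration 4: no rows with parent in {14}; recursion stops.
Total rows emitted: 5.

5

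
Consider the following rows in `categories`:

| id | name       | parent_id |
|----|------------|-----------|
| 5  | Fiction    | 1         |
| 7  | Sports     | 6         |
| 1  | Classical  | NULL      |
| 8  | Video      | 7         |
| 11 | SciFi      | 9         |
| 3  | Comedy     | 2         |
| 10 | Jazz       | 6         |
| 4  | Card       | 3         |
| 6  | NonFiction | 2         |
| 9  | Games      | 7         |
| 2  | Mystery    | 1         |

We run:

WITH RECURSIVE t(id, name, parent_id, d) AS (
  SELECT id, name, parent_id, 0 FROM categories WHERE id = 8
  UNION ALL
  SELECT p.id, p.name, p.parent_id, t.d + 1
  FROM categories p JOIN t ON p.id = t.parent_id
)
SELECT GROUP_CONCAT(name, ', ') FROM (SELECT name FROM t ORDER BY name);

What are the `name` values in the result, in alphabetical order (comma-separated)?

Base: id=8 (Video), parent_id=7, d 0.
Iteration 1: join on id=7 -> Sports (id 7, parent_id=6, d 1).
Iteration 2: join on id=6 -> NonFiction (id 6, parent_id=2, d 2).
Iteration 3: join on id=2 -> Mystery (id 2, parent_id=1, d 3).
Iteration 4: join on id=1 -> Classical (id 1, parent_id=NULL, d 4).
Iteration 5: parent_id is NULL; no match; recursion stops.

Classical, Mystery, NonFiction, Sports, Video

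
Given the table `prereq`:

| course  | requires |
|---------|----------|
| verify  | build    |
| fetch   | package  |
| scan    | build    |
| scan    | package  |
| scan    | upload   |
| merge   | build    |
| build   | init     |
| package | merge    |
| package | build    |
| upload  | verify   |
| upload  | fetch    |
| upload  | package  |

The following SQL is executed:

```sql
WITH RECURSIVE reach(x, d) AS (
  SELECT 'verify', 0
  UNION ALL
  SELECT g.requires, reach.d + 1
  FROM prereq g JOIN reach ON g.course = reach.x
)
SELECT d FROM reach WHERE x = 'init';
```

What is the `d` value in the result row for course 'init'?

2

Base: (verify, d=0).
Iteration 1: edges from {verify} -> (build, d=1).
Iteration 2: edges from {build} -> (init, d=2).
Iteration 3: no outgoing edges from {init}; recursion stops.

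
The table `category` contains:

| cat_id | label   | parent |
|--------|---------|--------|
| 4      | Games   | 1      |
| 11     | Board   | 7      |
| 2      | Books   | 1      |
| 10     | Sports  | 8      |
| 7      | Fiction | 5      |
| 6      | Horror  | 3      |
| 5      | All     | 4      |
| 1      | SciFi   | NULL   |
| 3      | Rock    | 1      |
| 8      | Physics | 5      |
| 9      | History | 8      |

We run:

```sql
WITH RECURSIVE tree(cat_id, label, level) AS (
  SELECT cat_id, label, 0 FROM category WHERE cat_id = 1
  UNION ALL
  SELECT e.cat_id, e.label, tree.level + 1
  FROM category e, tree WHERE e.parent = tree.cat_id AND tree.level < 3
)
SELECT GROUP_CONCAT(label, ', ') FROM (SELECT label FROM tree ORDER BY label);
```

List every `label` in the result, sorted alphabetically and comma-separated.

All, Books, Fiction, Games, Horror, Physics, Rock, SciFi

Base: cat_id=1 (SciFi) at level 0.
Iteration 1: rows with parent in {1} -> Books (id 2, level 1), Rock (id 3, level 1), Games (id 4, level 1).
Iteration 2: rows with parent in {2,3,4} -> All (id 5, level 2), Horror (id 6, level 2).
Iteration 3: rows with parent in {5,6} -> Fiction (id 7, level 3), Physics (id 8, level 3).
Iteration 4: level < 3 fails for all current rows; recursion stops.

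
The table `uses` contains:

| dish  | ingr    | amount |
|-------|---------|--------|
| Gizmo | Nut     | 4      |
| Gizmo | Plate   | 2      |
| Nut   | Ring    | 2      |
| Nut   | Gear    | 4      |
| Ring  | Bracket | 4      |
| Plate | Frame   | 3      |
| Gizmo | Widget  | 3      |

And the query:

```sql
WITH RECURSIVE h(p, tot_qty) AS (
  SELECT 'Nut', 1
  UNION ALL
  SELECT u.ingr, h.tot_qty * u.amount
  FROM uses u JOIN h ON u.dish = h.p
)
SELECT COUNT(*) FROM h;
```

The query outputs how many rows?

4

Base: (Nut, tot_qty=1).
Iteration 1: components of {Nut} -> Gear = 1*4 = 4, Ring = 1*2 = 2.
Iteration 2: components of {Gear,Ring} -> Bracket = 2*4 = 8.
Iteration 3: no further components; recursion stops.
Total rows emitted: 4.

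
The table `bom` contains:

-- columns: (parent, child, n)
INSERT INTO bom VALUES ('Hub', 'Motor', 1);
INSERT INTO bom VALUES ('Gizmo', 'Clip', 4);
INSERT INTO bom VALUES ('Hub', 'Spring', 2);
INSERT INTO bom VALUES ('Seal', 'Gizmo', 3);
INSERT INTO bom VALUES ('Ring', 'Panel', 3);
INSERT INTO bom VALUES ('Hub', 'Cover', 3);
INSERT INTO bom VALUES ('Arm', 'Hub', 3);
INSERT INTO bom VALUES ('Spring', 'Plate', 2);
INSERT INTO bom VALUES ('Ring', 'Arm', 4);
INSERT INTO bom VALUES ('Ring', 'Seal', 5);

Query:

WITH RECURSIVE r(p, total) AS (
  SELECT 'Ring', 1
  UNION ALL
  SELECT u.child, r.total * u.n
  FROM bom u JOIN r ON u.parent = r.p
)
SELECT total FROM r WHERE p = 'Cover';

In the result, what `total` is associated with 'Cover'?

36

Base: (Ring, total=1).
Iteration 1: components of {Ring} -> Arm = 1*4 = 4, Panel = 1*3 = 3, Seal = 1*5 = 5.
Iteration 2: components of {Arm,Panel,Seal} -> Gizmo = 5*3 = 15, Hub = 4*3 = 12.
Iteration 3: components of {Gizmo,Hub} -> Clip = 15*4 = 60, Cover = 12*3 = 36, Motor = 12*1 = 12, Spring = 12*2 = 24.
Iteration 4: components of {Clip,Cover,Motor,Spring} -> Plate = 24*2 = 48.
Iteration 5: no further components; recursion stops.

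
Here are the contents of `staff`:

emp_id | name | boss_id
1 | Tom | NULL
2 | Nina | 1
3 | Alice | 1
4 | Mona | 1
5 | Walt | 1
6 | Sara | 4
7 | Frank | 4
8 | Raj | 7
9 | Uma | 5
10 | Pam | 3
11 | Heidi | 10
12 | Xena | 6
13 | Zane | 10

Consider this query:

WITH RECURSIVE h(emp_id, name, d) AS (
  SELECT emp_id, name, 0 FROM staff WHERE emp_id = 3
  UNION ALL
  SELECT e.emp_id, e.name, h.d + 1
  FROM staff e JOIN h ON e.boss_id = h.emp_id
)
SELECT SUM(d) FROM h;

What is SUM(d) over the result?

Base: emp_id=3 (Alice) at d 0.
Iteration 1: rows with boss_id in {3} -> Pam (id 10, d 1).
Iteration 2: rows with boss_id in {10} -> Heidi (id 11, d 2), Zane (id 13, d 2).
Iteration 3: no rows with boss_id in {11,13}; recursion stops.
SUM(d) = 0 + 1 + 2 + 2 = 5.

5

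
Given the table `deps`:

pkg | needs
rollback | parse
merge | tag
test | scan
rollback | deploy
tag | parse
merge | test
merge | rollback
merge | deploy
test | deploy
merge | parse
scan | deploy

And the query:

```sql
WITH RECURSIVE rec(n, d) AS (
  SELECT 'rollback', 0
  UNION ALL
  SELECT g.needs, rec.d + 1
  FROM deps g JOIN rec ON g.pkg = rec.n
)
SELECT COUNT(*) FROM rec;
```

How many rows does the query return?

Base: (rollback, d=0).
Iteration 1: edges from {rollback} -> (deploy, d=1), (parse, d=1).
Iteration 2: no outgoing edges from {deploy,parse}; recursion stops.
Total rows emitted: 3.

3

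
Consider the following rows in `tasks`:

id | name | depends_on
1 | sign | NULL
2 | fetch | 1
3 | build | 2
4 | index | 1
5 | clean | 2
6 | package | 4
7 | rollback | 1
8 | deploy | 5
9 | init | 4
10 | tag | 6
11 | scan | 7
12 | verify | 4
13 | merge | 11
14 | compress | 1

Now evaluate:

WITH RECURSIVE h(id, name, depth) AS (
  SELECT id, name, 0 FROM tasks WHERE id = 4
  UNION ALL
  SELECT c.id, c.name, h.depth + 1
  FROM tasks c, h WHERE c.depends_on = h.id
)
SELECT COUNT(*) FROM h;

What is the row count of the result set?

Base: id=4 (index) at depth 0.
Iteration 1: rows with depends_on in {4} -> package (id 6, depth 1), init (id 9, depth 1), verify (id 12, depth 1).
Iteration 2: rows with depends_on in {6,9,12} -> tag (id 10, depth 2).
Iteration 3: no rows with depends_on in {10}; recursion stops.
Total rows emitted: 5.

5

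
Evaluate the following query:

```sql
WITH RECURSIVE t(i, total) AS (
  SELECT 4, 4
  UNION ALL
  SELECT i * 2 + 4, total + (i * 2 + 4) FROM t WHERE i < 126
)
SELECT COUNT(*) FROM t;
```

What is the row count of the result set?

Base: i=4, total=4.
Iteration 1: 4 < 126 holds -> i = 4 * 2 + 4 = 12, total = 4 + 12 = 16.
Iteration 2: 12 < 126 holds -> i = 12 * 2 + 4 = 28, total = 16 + 28 = 44.
Iteration 3: 28 < 126 holds -> i = 28 * 2 + 4 = 60, total = 44 + 60 = 104.
Iteration 4: 60 < 126 holds -> i = 60 * 2 + 4 = 124, total = 104 + 124 = 228.
Iteration 5: 124 < 126 holds -> i = 124 * 2 + 4 = 252, total = 228 + 252 = 480.
Iteration 6: 252 < 126 fails; recursion stops.
Total rows emitted: 6.

6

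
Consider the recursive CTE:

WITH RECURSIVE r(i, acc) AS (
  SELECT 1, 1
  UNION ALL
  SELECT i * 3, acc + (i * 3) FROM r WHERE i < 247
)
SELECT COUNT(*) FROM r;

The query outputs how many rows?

7

Base: i=1, acc=1.
Iteration 1: 1 < 247 holds -> i = 1 * 3 = 3, acc = 1 + 3 = 4.
Iteration 2: 3 < 247 holds -> i = 3 * 3 = 9, acc = 4 + 9 = 13.
Iteration 3: 9 < 247 holds -> i = 9 * 3 = 27, acc = 13 + 27 = 40.
Iteration 4: 27 < 247 holds -> i = 27 * 3 = 81, acc = 40 + 81 = 121.
Iteration 5: 81 < 247 holds -> i = 81 * 3 = 243, acc = 121 + 243 = 364.
Iteration 6: 243 < 247 holds -> i = 243 * 3 = 729, acc = 364 + 729 = 1093.
Iteration 7: 729 < 247 fails; recursion stops.
Total rows emitted: 7.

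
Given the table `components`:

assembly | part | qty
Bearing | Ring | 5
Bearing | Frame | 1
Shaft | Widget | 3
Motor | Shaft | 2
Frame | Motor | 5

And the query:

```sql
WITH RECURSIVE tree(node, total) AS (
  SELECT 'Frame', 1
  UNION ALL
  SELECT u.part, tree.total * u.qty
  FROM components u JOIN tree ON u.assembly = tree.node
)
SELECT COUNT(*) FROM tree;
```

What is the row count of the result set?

4

Base: (Frame, total=1).
Iteration 1: components of {Frame} -> Motor = 1*5 = 5.
Iteration 2: components of {Motor} -> Shaft = 5*2 = 10.
Iteration 3: components of {Shaft} -> Widget = 10*3 = 30.
Iteration 4: no further components; recursion stops.
Total rows emitted: 4.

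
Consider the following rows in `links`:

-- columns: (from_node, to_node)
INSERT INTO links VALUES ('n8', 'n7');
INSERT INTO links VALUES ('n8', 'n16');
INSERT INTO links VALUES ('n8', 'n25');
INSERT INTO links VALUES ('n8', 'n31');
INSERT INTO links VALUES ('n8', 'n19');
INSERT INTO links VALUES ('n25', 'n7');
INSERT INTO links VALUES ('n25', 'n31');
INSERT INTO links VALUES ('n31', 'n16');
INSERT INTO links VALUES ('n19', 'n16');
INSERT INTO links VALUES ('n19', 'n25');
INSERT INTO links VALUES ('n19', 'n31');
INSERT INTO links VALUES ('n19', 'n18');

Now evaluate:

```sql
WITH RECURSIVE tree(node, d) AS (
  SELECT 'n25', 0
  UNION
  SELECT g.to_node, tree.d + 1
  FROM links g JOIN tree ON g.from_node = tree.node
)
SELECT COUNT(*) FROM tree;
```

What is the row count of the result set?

Base: (n25, d=0).
Iteration 1: edges from {n25} -> (n31, d=1), (n7, d=1).
Iteration 2: edges from {n31,n7} -> (n16, d=2).
Iteration 3: no outgoing edges from {n16}; recursion stops.
Total rows emitted: 4.

4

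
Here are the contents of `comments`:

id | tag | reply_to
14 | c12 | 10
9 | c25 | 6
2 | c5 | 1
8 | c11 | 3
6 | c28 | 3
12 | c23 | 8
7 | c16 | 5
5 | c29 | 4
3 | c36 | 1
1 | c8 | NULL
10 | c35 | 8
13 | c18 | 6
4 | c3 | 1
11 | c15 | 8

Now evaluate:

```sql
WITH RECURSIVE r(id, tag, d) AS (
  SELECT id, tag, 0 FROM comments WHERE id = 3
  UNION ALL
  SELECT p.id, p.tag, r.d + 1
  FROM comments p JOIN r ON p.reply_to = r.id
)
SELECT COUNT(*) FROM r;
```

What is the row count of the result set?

9

Base: id=3 (c36) at d 0.
Iteration 1: rows with reply_to in {3} -> c28 (id 6, d 1), c11 (id 8, d 1).
Iteration 2: rows with reply_to in {6,8} -> c25 (id 9, d 2), c35 (id 10, d 2), c15 (id 11, d 2), c23 (id 12, d 2), c18 (id 13, d 2).
Iteration 3: rows with reply_to in {9,10,11,12,13} -> c12 (id 14, d 3).
Iteration 4: no rows with reply_to in {14}; recursion stops.
Total rows emitted: 9.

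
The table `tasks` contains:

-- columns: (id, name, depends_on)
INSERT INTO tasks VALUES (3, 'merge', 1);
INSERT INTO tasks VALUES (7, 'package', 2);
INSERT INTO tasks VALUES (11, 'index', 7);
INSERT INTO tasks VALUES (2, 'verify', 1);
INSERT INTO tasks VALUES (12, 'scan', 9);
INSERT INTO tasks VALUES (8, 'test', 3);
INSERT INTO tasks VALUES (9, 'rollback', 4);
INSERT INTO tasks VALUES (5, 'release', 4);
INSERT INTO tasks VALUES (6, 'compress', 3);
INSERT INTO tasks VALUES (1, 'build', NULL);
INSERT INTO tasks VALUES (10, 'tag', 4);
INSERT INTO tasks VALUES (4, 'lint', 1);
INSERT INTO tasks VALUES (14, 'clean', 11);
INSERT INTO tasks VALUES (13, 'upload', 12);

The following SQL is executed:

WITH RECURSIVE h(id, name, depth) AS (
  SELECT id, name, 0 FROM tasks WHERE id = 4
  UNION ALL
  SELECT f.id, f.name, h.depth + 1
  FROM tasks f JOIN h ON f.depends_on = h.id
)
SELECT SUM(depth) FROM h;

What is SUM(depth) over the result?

8

Base: id=4 (lint) at depth 0.
Iteration 1: rows with depends_on in {4} -> release (id 5, depth 1), rollback (id 9, depth 1), tag (id 10, depth 1).
Iteration 2: rows with depends_on in {5,9,10} -> scan (id 12, depth 2).
Iteration 3: rows with depends_on in {12} -> upload (id 13, depth 3).
Iteration 4: no rows with depends_on in {13}; recursion stops.
SUM(depth) = 0 + 1 + 1 + 1 + 2 + 3 = 8.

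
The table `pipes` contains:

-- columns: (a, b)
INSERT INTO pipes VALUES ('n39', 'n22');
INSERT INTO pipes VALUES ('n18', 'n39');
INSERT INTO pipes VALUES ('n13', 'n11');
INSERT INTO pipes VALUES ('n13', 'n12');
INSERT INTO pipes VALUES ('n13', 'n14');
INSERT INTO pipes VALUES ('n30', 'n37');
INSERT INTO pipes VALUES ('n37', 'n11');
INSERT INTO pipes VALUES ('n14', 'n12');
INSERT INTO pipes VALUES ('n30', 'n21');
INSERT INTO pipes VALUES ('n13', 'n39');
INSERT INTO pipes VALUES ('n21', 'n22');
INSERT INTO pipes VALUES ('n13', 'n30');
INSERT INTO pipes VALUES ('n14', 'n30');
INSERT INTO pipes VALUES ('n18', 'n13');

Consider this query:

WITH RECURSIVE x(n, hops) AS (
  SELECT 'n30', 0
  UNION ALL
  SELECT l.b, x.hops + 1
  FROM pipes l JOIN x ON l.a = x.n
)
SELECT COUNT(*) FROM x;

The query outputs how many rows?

Base: (n30, hops=0).
Iteration 1: edges from {n30} -> (n21, hops=1), (n37, hops=1).
Iteration 2: edges from {n21,n37} -> (n11, hops=2), (n22, hops=2).
Iteration 3: no outgoing edges from {n11,n22}; recursion stops.
Total rows emitted: 5.

5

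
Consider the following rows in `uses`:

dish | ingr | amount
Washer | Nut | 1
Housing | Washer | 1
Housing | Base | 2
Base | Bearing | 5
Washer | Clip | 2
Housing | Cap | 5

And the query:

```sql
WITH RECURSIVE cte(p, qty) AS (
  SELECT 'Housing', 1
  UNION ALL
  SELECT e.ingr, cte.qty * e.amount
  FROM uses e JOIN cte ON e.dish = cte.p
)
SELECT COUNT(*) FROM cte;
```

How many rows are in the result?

7

Base: (Housing, qty=1).
Iteration 1: components of {Housing} -> Base = 1*2 = 2, Cap = 1*5 = 5, Washer = 1*1 = 1.
Iteration 2: components of {Base,Cap,Washer} -> Bearing = 2*5 = 10, Clip = 1*2 = 2, Nut = 1*1 = 1.
Iteration 3: no further components; recursion stops.
Total rows emitted: 7.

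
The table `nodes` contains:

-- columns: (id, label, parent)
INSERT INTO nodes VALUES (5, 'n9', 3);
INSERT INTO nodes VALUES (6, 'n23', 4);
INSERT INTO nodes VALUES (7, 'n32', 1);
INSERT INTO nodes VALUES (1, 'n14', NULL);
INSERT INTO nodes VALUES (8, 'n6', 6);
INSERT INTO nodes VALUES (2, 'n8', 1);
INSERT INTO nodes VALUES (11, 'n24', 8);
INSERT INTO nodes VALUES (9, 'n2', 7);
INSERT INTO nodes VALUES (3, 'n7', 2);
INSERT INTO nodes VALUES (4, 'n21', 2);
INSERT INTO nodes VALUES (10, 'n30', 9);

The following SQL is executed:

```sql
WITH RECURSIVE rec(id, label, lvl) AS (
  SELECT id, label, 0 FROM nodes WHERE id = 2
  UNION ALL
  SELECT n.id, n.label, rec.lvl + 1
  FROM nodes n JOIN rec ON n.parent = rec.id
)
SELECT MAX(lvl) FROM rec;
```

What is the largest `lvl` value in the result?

Base: id=2 (n8) at lvl 0.
Iteration 1: rows with parent in {2} -> n7 (id 3, lvl 1), n21 (id 4, lvl 1).
Iteration 2: rows with parent in {3,4} -> n9 (id 5, lvl 2), n23 (id 6, lvl 2).
Iteration 3: rows with parent in {5,6} -> n6 (id 8, lvl 3).
Iteration 4: rows with parent in {8} -> n24 (id 11, lvl 4).
Iteration 5: no rows with parent in {11}; recursion stops.
lvl values: 0, 1, 1, 2, 2, 3, 4; the maximum is 4.

4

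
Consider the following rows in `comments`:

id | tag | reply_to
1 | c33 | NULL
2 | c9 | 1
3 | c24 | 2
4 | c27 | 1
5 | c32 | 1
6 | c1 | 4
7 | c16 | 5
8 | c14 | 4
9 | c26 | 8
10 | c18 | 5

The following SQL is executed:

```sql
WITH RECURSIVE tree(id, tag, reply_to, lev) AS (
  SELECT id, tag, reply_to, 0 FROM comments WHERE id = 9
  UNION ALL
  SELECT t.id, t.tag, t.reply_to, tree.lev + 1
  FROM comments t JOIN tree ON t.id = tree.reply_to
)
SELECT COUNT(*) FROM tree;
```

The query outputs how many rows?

4

Base: id=9 (c26), reply_to=8, lev 0.
Iteration 1: join on id=8 -> c14 (id 8, reply_to=4, lev 1).
Iteration 2: join on id=4 -> c27 (id 4, reply_to=1, lev 2).
Iteration 3: join on id=1 -> c33 (id 1, reply_to=NULL, lev 3).
Iteration 4: reply_to is NULL; no match; recursion stops.
Total rows emitted: 4.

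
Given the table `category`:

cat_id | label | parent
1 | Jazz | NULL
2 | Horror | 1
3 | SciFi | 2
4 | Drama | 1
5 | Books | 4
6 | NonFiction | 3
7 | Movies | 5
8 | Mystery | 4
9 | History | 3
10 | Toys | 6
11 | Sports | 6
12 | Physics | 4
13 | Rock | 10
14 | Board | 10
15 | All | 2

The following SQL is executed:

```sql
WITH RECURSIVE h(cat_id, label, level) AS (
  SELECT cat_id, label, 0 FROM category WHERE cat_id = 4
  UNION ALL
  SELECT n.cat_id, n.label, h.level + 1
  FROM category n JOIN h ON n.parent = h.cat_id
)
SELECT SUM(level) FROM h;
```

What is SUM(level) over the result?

5

Base: cat_id=4 (Drama) at level 0.
Iteration 1: rows with parent in {4} -> Books (id 5, level 1), Mystery (id 8, level 1), Physics (id 12, level 1).
Iteration 2: rows with parent in {5,8,12} -> Movies (id 7, level 2).
Iteration 3: no rows with parent in {7}; recursion stops.
SUM(level) = 0 + 1 + 1 + 1 + 2 = 5.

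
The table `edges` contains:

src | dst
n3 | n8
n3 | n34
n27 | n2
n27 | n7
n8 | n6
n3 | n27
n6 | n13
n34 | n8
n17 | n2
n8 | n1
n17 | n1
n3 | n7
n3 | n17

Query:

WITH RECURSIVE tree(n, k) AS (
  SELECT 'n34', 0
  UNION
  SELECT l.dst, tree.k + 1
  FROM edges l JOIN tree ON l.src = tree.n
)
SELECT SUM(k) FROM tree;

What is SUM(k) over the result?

Base: (n34, k=0).
Iteration 1: edges from {n34} -> (n8, k=1).
Iteration 2: edges from {n8} -> (n1, k=2), (n6, k=2).
Iteration 3: edges from {n1,n6} -> (n13, k=3).
Iteration 4: no outgoing edges from {n13}; recursion stops.
SUM(k) = 0 + 1 + 2 + 2 + 3 = 8.

8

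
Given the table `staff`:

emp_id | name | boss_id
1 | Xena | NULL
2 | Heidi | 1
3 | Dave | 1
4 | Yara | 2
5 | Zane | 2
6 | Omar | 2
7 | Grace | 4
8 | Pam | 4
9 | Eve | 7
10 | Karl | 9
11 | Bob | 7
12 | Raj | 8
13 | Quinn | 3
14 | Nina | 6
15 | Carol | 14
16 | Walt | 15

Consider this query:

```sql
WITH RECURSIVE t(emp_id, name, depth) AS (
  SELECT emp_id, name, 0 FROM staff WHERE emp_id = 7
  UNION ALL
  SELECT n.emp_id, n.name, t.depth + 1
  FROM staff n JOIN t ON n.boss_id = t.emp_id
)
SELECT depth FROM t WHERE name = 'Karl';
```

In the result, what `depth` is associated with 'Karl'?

Base: emp_id=7 (Grace) at depth 0.
Iteration 1: rows with boss_id in {7} -> Eve (id 9, depth 1), Bob (id 11, depth 1).
Iteration 2: rows with boss_id in {9,11} -> Karl (id 10, depth 2).
Iteration 3: no rows with boss_id in {10}; recursion stops.

2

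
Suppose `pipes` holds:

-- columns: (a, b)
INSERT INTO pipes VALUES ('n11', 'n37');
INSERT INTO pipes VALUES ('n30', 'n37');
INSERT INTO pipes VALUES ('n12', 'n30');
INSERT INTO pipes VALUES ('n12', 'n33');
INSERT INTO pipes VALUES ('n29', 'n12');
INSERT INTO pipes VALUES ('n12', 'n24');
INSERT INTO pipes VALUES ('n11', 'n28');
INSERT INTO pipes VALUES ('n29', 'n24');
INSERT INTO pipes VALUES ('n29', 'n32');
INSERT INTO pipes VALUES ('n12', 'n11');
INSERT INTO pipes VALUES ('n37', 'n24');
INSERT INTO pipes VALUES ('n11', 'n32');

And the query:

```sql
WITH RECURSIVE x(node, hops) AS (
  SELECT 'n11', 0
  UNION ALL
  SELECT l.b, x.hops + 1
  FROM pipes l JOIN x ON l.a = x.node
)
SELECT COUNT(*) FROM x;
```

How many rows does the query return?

5

Base: (n11, hops=0).
Iteration 1: edges from {n11} -> (n28, hops=1), (n32, hops=1), (n37, hops=1).
Iteration 2: edges from {n28,n32,n37} -> (n24, hops=2).
Iteration 3: no outgoing edges from {n24}; recursion stops.
Total rows emitted: 5.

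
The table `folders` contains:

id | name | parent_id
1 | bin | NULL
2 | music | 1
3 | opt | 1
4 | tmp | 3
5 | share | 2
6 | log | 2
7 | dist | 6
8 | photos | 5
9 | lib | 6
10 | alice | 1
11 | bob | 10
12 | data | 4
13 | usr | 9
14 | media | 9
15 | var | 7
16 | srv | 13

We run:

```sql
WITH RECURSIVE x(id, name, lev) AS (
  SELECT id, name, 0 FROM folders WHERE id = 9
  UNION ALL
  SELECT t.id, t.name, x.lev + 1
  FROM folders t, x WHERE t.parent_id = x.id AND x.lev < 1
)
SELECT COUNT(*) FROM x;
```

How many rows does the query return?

Base: id=9 (lib) at lev 0.
Iteration 1: rows with parent_id in {9} -> usr (id 13, lev 1), media (id 14, lev 1).
Iteration 2: lev < 1 fails for all current rows; recursion stops.
Total rows emitted: 3.

3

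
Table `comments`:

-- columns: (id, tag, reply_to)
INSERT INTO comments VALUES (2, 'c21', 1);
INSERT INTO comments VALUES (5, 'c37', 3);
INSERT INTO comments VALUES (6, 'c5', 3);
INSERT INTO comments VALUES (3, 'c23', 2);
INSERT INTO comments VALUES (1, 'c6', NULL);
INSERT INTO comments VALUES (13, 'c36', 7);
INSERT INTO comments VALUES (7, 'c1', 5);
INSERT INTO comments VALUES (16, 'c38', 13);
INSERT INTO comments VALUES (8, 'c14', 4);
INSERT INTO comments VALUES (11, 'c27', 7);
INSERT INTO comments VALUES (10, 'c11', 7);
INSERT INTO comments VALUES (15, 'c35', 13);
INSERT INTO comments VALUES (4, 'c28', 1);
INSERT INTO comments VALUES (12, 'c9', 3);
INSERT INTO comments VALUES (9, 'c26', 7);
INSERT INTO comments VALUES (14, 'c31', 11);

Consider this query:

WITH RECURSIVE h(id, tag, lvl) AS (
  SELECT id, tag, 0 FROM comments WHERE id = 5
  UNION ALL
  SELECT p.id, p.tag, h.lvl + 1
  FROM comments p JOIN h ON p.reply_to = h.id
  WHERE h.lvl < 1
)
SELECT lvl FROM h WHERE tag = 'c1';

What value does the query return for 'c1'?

1

Base: id=5 (c37) at lvl 0.
Iteration 1: rows with reply_to in {5} -> c1 (id 7, lvl 1).
Iteration 2: lvl < 1 fails for all current rows; recursion stops.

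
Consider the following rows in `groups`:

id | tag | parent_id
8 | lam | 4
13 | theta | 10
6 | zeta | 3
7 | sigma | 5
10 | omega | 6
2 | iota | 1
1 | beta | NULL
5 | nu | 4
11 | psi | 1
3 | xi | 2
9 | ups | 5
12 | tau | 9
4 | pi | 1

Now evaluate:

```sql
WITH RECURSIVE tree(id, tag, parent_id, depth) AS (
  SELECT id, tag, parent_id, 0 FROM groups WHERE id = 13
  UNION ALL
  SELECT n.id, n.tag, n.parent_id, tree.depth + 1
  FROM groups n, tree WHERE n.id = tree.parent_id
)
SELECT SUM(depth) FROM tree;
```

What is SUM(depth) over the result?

Base: id=13 (theta), parent_id=10, depth 0.
Iteration 1: join on id=10 -> omega (id 10, parent_id=6, depth 1).
Iteration 2: join on id=6 -> zeta (id 6, parent_id=3, depth 2).
Iteration 3: join on id=3 -> xi (id 3, parent_id=2, depth 3).
Iteration 4: join on id=2 -> iota (id 2, parent_id=1, depth 4).
Iteration 5: join on id=1 -> beta (id 1, parent_id=NULL, depth 5).
Iteration 6: parent_id is NULL; no match; recursion stops.
SUM(depth) = 0 + 1 + 2 + 3 + 4 + 5 = 15.

15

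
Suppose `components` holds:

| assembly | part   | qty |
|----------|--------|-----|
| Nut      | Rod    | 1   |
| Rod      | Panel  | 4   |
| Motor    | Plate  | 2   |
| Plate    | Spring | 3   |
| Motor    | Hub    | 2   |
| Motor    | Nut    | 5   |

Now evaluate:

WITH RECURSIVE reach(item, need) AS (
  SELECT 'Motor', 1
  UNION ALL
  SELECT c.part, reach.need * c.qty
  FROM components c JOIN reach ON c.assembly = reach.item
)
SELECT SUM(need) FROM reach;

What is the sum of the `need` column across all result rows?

Base: (Motor, need=1).
Iteration 1: components of {Motor} -> Hub = 1*2 = 2, Nut = 1*5 = 5, Plate = 1*2 = 2.
Iteration 2: components of {Hub,Nut,Plate} -> Rod = 5*1 = 5, Spring = 2*3 = 6.
Iteration 3: components of {Rod,Spring} -> Panel = 5*4 = 20.
Iteration 4: no further components; recursion stops.
SUM(need) = 1 + 2 + 2 + 5 + 6 + 5 + 20 = 41.

41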